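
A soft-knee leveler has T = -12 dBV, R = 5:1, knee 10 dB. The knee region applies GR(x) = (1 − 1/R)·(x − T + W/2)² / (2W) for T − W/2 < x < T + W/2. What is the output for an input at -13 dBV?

x − T + W/2 = -13 − (-12) + 5 = 4.
GR = (1 − 1/5) × 4² / 20 = 0.8 × 16 / 20 = 0.64 dB.
Output = -13 − 0.64 = -13.64 dBV.

-13.64 dBV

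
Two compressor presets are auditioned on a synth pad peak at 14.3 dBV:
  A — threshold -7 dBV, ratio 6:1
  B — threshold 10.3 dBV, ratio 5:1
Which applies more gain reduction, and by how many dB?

A, by 14.55 dB

A: 21.3 dB over, compressed to 3.55 dB over, so 17.75 dB of GR.
B: 4 dB over, compressed to 0.8 dB over, so 3.2 dB of GR.
Difference: 14.55 dB in favour of A.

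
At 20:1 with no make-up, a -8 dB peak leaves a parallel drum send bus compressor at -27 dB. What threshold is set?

Gain reduction = -8 − (-27) = 19 dB; output overshoot = GR / (R − 1) = 19 / 19 = 1 dB.
Threshold = output − output overshoot = -27 − 1 = -28 dB.

-28 dB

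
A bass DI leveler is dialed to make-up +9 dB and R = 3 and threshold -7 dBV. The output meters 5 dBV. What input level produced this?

Stripping the +9 dB make-up gives -4 dBV at the gain stage.
The compressed level sits -4 − (-7) = 3 dB over threshold.
Undo the ratio: input overshoot = 3 × 3 = 9 dB, giving input = 2 dBV.

2 dBV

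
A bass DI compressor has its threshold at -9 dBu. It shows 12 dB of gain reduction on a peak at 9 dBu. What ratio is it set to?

3:1

Input overshoot = 9 − (-9) = 18 dB.
Output overshoot = 18 − 12 = 6 dB.
Ratio = input overshoot / output overshoot = 18 / 6 = 3.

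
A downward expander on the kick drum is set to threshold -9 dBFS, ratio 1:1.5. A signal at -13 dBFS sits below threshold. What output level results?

-15 dBFS

Below threshold, a 1:1.5 expander applies gain = (1.5−1)×(T − x) of attenuation.
(1.5−1) × 4 = 2 dB, so output = -13 − 2 = -15 dBFS.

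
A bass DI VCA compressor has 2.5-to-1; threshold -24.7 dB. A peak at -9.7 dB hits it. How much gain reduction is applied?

The signal is 15 dB above threshold.
At 2.5:1, output sits 15/2.5 = 6 dB above threshold.
Gain reduction = 15 − 6 = 9 dB.

9 dB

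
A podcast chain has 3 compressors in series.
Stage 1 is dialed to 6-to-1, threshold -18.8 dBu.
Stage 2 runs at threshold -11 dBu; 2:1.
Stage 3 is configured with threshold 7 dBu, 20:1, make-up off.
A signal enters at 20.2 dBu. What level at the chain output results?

Stage 1: 20.2 dBu is 39 dB over -18.8 dBu; at 6:1 that becomes 6.5 dB over, giving -12.3 dBu.
Stage 2: below threshold (-12.3 ≤ -11); passes unchanged; output -12.3 dBu.
Stage 3: -12.3 dBu is at or below the 7 dBu threshold — no compression; output -12.3 dBu.

-12.3 dBu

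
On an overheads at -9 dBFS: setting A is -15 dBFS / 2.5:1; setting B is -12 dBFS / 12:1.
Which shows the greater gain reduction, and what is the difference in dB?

A, by 0.85 dB

A: 6 dB over, compressed to 2.4 dB over, so 3.6 dB of GR.
B: 3 dB over, compressed to 0.25 dB over, so 2.75 dB of GR.
A reduces 0.85 dB more.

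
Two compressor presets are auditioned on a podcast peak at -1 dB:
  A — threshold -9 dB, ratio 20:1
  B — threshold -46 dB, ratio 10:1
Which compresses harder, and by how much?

A: overshoot 8 dB → output overshoot 0.4 dB → GR 7.6 dB.
B: overshoot 45 dB → output overshoot 4.5 dB → GR 40.5 dB.
B applies 32.9 dB more gain reduction.

B, by 32.9 dB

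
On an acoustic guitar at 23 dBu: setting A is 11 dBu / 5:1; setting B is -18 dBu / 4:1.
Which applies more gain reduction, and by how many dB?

B, by 21.15 dB

A: 12 dB over, compressed to 2.4 dB over, so 9.6 dB of GR.
B: 41 dB over, compressed to 10.25 dB over, so 30.75 dB of GR.
B applies 21.15 dB more gain reduction.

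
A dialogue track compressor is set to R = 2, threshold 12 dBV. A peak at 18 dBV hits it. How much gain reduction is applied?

3 dB

The signal is 6 dB above threshold.
A 2:1 ratio leaves 3 dB of that excess.
GR = overshoot in − overshoot out = 6 − 3 = 3 dB.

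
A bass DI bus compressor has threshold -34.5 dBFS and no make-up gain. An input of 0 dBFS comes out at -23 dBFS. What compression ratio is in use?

3:1

Input overshoot = 0 − (-34.5) = 34.5 dB; output overshoot = -23 − (-34.5) = 11.5 dB.
Ratio = 34.5 / 11.5 = 3.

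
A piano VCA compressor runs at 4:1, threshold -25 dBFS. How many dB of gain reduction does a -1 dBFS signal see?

-1 dBFS exceeds the threshold by 24 dB.
At 4:1, output sits 24/4 = 6 dB above threshold.
Gain reduction = 24 − 6 = 18 dB.

18 dB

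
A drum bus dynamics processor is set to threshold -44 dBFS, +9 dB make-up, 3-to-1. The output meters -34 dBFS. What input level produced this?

-41 dBFS

Stripping the +9 dB make-up gives -43 dBFS at the gain stage.
That's 1 dB above the -44 dBFS threshold.
Undo the ratio: input overshoot = 1 × 3 = 3 dB, giving input = -41 dBFS.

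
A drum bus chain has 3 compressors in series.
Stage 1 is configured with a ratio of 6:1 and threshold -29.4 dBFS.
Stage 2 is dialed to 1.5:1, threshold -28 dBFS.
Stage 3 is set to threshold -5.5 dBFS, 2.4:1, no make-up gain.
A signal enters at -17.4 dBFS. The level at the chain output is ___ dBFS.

-27.6 dBFS

Stage 1: -17.4 dBFS is 12 dB over -29.4 dBFS; at 6:1 that becomes 2 dB over, giving -27.4 dBFS.
Stage 2: 0.6 dB above -28 dBFS, reduced 1.5:1 to 0.4 dB above → -27.6 dBFS.
Stage 3: -27.6 dBFS is at or below the -5.5 dBFS threshold — no compression; output -27.6 dBFS.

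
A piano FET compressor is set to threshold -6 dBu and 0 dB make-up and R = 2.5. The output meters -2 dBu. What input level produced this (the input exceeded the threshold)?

Post-compression overshoot = -2 − (-6) = 4 dB.
Before 2.5:1 compression the overshoot was 4 × 2.5 = 10 dB, so input = -6 + 10 = 4 dBu.

4 dBu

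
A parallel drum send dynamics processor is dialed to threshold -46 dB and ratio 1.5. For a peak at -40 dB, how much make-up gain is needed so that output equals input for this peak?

2 dB

Overshoot 6 dB → 6/1.5 = 4 dB after compression, so the compressed level is -46 + 4 = -42 dB.
Make-up = target − compressed = -40 − (-42) = 2 dB.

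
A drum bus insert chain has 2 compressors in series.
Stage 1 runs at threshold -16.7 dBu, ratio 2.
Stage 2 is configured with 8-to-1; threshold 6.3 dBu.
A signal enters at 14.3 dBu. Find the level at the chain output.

-1.2 dBu

Stage 1: 14.3 dBu is 31 dB over -16.7 dBu; at 2:1 that becomes 15.5 dB over, giving -1.2 dBu.
Stage 2: below threshold (-1.2 ≤ 6.3); passes unchanged; output -1.2 dBu.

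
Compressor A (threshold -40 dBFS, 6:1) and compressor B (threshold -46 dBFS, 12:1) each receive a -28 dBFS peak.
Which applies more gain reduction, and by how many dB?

B, by 6.5 dB

A: GR = 12 − 12/6 = 10 dB.
B: GR = 18 − 18/12 = 16.5 dB.
B reduces 6.5 dB more.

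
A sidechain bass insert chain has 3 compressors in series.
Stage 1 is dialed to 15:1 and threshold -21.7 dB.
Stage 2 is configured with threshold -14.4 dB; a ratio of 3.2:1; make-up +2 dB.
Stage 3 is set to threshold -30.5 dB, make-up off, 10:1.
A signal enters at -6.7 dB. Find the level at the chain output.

-29.32 dB

Stage 1: -6.7 dB is 15 dB over -21.7 dB; at 15:1 that becomes 1 dB over, giving -20.7 dB.
Stage 2: -20.7 dB is at or below the -14.4 dB threshold — no compression; make-up brings it to -18.7 dB.
Stage 3: 11.8 dB above -30.5 dB, reduced 10:1 to 1.18 dB above → -29.32 dB.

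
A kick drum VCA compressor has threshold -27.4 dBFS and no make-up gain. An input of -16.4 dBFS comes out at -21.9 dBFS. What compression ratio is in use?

2:1

Input overshoot = -16.4 − (-27.4) = 11 dB; output overshoot = -21.9 − (-27.4) = 5.5 dB.
Ratio = 11 / 5.5 = 2.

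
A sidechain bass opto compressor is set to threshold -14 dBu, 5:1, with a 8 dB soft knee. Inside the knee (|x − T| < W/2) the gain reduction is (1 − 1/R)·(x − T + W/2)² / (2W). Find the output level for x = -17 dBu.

x − T + W/2 = -17 − (-14) + 4 = 1.
GR = (1 − 1/5) × 1² / 16 = 0.8 × 1 / 16 = 0.05 dB.
Output = -17 − 0.05 = -17.05 dBu.

-17.05 dBu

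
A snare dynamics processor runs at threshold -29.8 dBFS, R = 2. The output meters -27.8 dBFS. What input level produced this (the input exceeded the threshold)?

-25.8 dBFS

That's 2 dB above the -29.8 dBFS threshold.
Undo the ratio: input overshoot = 2 × 2 = 4 dB, giving input = -25.8 dBFS.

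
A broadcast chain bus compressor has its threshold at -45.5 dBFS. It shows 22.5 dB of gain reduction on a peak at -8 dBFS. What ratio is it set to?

Input overshoot = -8 − (-45.5) = 37.5 dB.
Output overshoot = 37.5 − 22.5 = 15 dB.
Ratio = input overshoot / output overshoot = 37.5 / 15 = 2.5.

2.5:1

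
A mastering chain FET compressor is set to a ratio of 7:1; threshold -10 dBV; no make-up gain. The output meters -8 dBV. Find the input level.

4 dBV

The compressed level sits -8 − (-10) = 2 dB over threshold.
Input overshoot = R × output overshoot = 14 dB → input = -10 + 14 = 4 dBV.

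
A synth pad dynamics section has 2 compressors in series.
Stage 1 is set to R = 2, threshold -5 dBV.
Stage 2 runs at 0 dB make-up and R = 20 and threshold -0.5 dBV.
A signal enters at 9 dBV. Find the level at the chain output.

-0.375 dBV

Stage 1: 9 dBV is 14 dB over -5 dBV; at 2:1 that becomes 7 dB over, giving 2 dBV.
Stage 2: 2 dBV is 2.5 dB over -0.5 dBV; at 20:1 that becomes 0.125 dB over, giving -0.375 dBV.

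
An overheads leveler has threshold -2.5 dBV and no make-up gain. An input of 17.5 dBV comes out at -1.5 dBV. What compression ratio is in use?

20:1

Input overshoot = 17.5 − (-2.5) = 20 dB; output overshoot = -1.5 − (-2.5) = 1 dB.
Ratio = 20 / 1 = 20.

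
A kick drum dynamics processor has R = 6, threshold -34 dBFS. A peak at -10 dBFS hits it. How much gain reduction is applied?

20 dB

The signal is 24 dB above threshold.
After 6:1 compression the overshoot becomes 24/6 = 4 dB.
GR = overshoot in − overshoot out = 24 − 4 = 20 dB.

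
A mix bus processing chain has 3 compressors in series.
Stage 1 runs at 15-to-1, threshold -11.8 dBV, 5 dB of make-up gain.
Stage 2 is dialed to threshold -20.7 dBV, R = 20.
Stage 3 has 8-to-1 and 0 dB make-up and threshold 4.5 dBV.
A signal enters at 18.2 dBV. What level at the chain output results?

Stage 1: 18.2 dBV is 30 dB over -11.8 dBV; at 15:1 that becomes 2 dB over, giving -9.8 dBV; +5 dB make-up → -4.8 dBV.
Stage 2: 15.9 dB above -20.7 dBV, reduced 20:1 to 0.795 dB above → -19.905 dBV.
Stage 3: below threshold (-19.905 ≤ 4.5); passes unchanged; output -19.905 dBV.

-19.905 dBV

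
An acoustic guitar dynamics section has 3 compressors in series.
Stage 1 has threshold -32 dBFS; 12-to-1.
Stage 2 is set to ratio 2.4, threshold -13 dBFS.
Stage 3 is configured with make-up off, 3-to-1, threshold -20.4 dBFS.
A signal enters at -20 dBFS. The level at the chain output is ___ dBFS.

-31 dBFS

Stage 1: -20 dBFS is 12 dB over -32 dBFS; at 12:1 that becomes 1 dB over, giving -31 dBFS.
Stage 2: below threshold (-31 ≤ -13); passes unchanged; output -31 dBFS.
Stage 3: -31 dBFS ≤ -20.4 dBFS, so stage 3 doesn't engage; output -31 dBFS.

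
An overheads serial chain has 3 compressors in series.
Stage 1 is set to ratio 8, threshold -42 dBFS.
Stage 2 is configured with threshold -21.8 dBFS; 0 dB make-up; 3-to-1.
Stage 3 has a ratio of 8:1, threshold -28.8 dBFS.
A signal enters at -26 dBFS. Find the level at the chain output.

-40 dBFS

Stage 1: -26 dBFS is 16 dB over -42 dBFS; at 8:1 that becomes 2 dB over, giving -40 dBFS.
Stage 2: -40 dBFS is at or below the -21.8 dBFS threshold — no compression; output -40 dBFS.
Stage 3: below threshold (-40 ≤ -28.8); passes unchanged; output -40 dBFS.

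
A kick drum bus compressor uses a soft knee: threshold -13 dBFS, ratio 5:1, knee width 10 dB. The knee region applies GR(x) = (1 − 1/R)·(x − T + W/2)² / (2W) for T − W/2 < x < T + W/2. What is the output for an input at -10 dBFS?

-12.56 dBFS

x − T + W/2 = -10 − (-13) + 5 = 8.
GR = (1 − 1/5) × 8² / 20 = 0.8 × 64 / 20 = 2.56 dB.
Output = -10 − 2.56 = -12.56 dBFS.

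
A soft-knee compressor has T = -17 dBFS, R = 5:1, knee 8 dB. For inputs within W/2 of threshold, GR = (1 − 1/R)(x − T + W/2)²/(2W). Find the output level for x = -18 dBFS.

x − T + W/2 = -18 − (-17) + 4 = 3.
GR = (1 − 1/5) × 3² / 16 = 0.8 × 9 / 16 = 0.45 dB.
Output = -18 − 0.45 = -18.45 dBFS.

-18.45 dBFS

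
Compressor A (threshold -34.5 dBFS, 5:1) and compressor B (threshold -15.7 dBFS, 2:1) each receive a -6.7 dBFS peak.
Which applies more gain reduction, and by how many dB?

A, by 17.74 dB

A: GR = 27.8 − 27.8/5 = 22.24 dB.
B: GR = 9 − 9/2 = 4.5 dB.
A applies 17.74 dB more gain reduction.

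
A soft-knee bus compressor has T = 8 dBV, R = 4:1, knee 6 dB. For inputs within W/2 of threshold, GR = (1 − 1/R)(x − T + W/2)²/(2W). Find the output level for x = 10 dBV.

x − T + W/2 = 10 − 8 + 3 = 5.
GR = (1 − 1/4) × 5² / 12 = 0.75 × 25 / 12 = 1.5625 dB.
Output = 10 − 1.5625 = 8.4375 dBV.

8.4375 dBV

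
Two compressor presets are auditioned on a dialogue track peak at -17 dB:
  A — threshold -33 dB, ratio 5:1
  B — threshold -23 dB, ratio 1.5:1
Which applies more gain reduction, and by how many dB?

A: 16 dB over, compressed to 3.2 dB over, so 12.8 dB of GR.
B: 6 dB over, compressed to 4 dB over, so 2 dB of GR.
A applies 10.8 dB more gain reduction.

A, by 10.8 dB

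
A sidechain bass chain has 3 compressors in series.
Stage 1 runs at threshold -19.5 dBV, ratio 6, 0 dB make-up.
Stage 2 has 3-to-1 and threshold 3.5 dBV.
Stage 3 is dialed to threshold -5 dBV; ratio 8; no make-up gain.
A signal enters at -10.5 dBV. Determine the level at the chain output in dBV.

Stage 1: 9 dB above -19.5 dBV, reduced 6:1 to 1.5 dB above → -18 dBV.
Stage 2: -18 dBV ≤ 3.5 dBV, so stage 2 doesn't engage; output -18 dBV.
Stage 3: -18 dBV ≤ -5 dBV, so stage 3 doesn't engage; output -18 dBV.

-18 dBV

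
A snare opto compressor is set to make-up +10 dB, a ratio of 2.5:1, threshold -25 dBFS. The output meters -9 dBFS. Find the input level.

-10 dBFS

Stripping the +10 dB make-up gives -19 dBFS at the gain stage.
That's 6 dB above the -25 dBFS threshold.
Input overshoot = R × output overshoot = 15 dB → input = -25 + 15 = -10 dBFS.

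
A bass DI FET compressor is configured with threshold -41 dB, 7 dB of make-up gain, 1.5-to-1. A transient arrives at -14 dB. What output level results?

Overshoot: -14 − (-41) = 27 dB.
1.5:1 compression reduces that to 27/1.5 = 18 dB over.
That puts the output at -23 dB; make-up adds 7 dB, giving -16 dB.

-16 dB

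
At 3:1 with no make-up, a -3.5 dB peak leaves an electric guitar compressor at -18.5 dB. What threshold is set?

Input is 22.5 dB above T (since output overshoot × R = input overshoot: (-18.5 − T)·3 = -3.5 − T gives T = -26 dB).
Check: -26 + (-3.5 − (-26))/3 = -26 + 7.5 = -18.5 dB. ✓

-26 dB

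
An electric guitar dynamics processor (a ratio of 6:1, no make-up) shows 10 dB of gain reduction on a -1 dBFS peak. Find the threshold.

-13 dBFS

Input is 12 dB above T (since output overshoot × R = input overshoot: (-11 − T)·6 = -1 − T gives T = -13 dBFS).
Check: -13 + (-1 − (-13))/6 = -13 + 2 = -11 dBFS. ✓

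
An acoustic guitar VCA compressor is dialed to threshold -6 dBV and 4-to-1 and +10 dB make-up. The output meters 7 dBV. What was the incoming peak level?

Stripping the +10 dB make-up gives -3 dBV at the gain stage.
The compressed level sits -3 − (-6) = 3 dB over threshold.
Undo the ratio: input overshoot = 3 × 4 = 12 dB, giving input = 6 dBV.

6 dBV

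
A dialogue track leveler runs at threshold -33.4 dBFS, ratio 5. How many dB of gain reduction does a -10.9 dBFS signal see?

18 dB

The signal is 22.5 dB above threshold.
A 5:1 ratio leaves 4.5 dB of that excess.
GR = overshoot in − overshoot out = 22.5 − 4.5 = 18 dB.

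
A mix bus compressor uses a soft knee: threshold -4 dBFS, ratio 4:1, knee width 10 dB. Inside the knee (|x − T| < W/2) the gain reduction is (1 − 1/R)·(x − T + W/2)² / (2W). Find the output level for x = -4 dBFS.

x − T + W/2 = -4 − (-4) + 5 = 5.
GR = (1 − 1/4) × 5² / 20 = 0.75 × 25 / 20 = 0.9375 dB.
Output = -4 − 0.9375 = -4.9375 dBFS.

-4.9375 dBFS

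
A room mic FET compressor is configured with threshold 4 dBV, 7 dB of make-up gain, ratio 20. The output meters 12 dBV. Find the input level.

24 dBV

Before make-up, the level was 12 − 7 = 5 dBV.
Post-compression overshoot = 5 − 4 = 1 dB.
Undo the ratio: input overshoot = 1 × 20 = 20 dB, giving input = 24 dBV.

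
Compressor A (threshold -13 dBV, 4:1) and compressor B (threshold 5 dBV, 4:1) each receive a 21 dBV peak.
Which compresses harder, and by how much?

A, by 13.5 dB

A: GR = 34 − 34/4 = 25.5 dB.
B: GR = 16 − 16/4 = 12 dB.
Difference: 13.5 dB in favour of A.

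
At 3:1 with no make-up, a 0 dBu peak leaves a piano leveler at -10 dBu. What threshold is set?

-15 dBu

Input is 15 dB above T (since output overshoot × R = input overshoot: (-10 − T)·3 = 0 − T gives T = -15 dBu).
Check: -15 + (0 − (-15))/3 = -15 + 5 = -10 dBu. ✓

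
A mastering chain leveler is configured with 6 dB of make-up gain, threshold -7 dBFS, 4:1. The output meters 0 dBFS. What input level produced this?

Before make-up, the level was 0 − 6 = -6 dBFS.
The compressed level sits -6 − (-7) = 1 dB over threshold.
Undo the ratio: input overshoot = 1 × 4 = 4 dB, giving input = -3 dBFS.

-3 dBFS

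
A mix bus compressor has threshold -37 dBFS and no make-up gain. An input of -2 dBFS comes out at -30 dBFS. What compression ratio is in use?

5:1

Input overshoot = -2 − (-37) = 35 dB; output overshoot = -30 − (-37) = 7 dB.
Ratio = 35 / 7 = 5.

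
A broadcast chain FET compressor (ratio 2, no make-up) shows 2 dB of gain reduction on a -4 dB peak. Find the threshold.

-8 dB

Let T be the threshold. Output overshoot = (input overshoot)/R, so -6 − T = (-4 − T)/2.
2·(-6 − T) = -4 − T → 1·T = -12 − (-4) = -8.
T = -8/1 = -8 dB.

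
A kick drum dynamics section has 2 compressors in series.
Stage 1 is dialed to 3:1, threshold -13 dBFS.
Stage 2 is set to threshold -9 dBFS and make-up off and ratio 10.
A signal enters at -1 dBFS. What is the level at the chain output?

Stage 1: 12 dB above -13 dBFS, reduced 3:1 to 4 dB above → -9 dBFS.
Stage 2: -9 dBFS ≤ -9 dBFS, so stage 2 doesn't engage; output -9 dBFS.

-9 dBFS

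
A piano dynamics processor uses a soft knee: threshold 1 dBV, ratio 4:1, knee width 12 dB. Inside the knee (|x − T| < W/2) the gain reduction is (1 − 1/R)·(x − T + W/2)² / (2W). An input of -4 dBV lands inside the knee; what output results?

x − T + W/2 = -4 − 1 + 6 = 1.
GR = (1 − 1/4) × 1² / 24 = 0.75 × 1 / 24 = 0.03125 dB.
Output = -4 − 0.03125 = -4.03125 dBV.

-4.03125 dBV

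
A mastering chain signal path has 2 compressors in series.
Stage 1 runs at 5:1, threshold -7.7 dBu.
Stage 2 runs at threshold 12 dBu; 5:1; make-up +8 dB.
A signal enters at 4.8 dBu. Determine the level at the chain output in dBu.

Stage 1: 4.8 dBu is 12.5 dB over -7.7 dBu; at 5:1 that becomes 2.5 dB over, giving -5.2 dBu.
Stage 2: below threshold (-5.2 ≤ 12); passes unchanged; make-up brings it to 2.8 dBu.

2.8 dBu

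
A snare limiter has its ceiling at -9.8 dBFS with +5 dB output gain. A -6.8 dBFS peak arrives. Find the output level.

A brickwall limiter is an ∞:1 compressor: any input above the ceiling is clamped to -9.8 dBFS.
Output gain then adds 5 dB: -9.8 + 5 = -4.8 dBFS.

-4.8 dBFS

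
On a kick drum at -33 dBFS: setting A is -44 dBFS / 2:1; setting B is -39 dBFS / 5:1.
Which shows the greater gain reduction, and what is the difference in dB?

A, by 0.7 dB

A: overshoot 11 dB → output overshoot 5.5 dB → GR 5.5 dB.
B: overshoot 6 dB → output overshoot 1.2 dB → GR 4.8 dB.
A reduces 0.7 dB more.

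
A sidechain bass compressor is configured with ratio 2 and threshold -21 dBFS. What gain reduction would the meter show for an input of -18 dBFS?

1.5 dB

The signal is 3 dB above threshold.
After 2:1 compression the overshoot becomes 3/2 = 1.5 dB.
So the signal is attenuated by 3 − 1.5 = 1.5 dB.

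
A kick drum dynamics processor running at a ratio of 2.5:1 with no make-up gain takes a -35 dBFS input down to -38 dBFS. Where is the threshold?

Gain reduction = -35 − (-38) = 3 dB; output overshoot = GR / (R − 1) = 3 / 1.5 = 2 dB.
Threshold = output − output overshoot = -38 − 2 = -40 dBFS.

-40 dBFS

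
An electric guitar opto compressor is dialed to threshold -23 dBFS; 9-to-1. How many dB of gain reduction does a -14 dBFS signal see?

8 dB

The signal is 9 dB above threshold.
A 9:1 ratio leaves 1 dB of that excess.
So the signal is attenuated by 9 − 1 = 8 dB.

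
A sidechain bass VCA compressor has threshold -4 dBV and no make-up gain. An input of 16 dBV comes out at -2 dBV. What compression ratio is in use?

Input overshoot = 16 − (-4) = 20 dB; output overshoot = -2 − (-4) = 2 dB.
Ratio = 20 / 2 = 10.

10:1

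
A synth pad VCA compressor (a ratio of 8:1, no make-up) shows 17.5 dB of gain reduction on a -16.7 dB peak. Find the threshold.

Input is 20 dB above T (since output overshoot × R = input overshoot: (-34.2 − T)·8 = -16.7 − T gives T = -36.7 dB).
Check: -36.7 + (-16.7 − (-36.7))/8 = -36.7 + 2.5 = -34.2 dB. ✓

-36.7 dB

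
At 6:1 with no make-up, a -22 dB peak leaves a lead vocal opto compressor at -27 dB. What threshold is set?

-28 dB

Let T be the threshold. Output overshoot = (input overshoot)/R, so -27 − T = (-22 − T)/6.
6·(-27 − T) = -22 − T → 5·T = -162 − (-22) = -140.
T = -140/5 = -28 dB.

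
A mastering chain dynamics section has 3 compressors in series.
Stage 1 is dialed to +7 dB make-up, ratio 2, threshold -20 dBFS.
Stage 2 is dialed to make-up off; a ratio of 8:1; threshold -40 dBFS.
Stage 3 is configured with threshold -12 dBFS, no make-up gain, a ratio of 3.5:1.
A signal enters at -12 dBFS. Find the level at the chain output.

Stage 1: 8 dB above -20 dBFS, reduced 2:1 to 4 dB above → -16 dBFS; +7 dB make-up → -9 dBFS.
Stage 2: 31 dB above -40 dBFS, reduced 8:1 to 3.875 dB above → -36.125 dBFS.
Stage 3: -36.125 dBFS is at or below the -12 dBFS threshold — no compression; output -36.125 dBFS.

-36.125 dBFS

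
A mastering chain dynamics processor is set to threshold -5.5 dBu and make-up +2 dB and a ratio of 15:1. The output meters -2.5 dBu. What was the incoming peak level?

9.5 dBu

Before make-up, the level was -2.5 − 2 = -4.5 dBu.
Post-compression overshoot = -4.5 − (-5.5) = 1 dB.
Input overshoot = R × output overshoot = 15 dB → input = -5.5 + 15 = 9.5 dBu.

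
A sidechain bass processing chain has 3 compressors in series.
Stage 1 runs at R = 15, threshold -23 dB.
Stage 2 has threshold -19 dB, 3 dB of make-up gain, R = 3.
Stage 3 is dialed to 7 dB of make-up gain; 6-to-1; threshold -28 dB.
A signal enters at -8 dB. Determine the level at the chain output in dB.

Stage 1: overshoot 15 dB → 15/15 = 1 dB → -22 dB.
Stage 2: -22 dB ≤ -19 dB, so stage 2 doesn't engage; make-up brings it to -19 dB.
Stage 3: 9 dB above -28 dB, reduced 6:1 to 1.5 dB above → -26.5 dB; +7 dB make-up → -19.5 dB.

-19.5 dB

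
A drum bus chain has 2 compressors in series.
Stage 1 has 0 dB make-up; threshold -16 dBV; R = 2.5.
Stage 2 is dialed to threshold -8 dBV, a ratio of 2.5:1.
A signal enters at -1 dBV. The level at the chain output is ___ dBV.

-10 dBV

Stage 1: 15 dB above -16 dBV, reduced 2.5:1 to 6 dB above → -10 dBV.
Stage 2: -10 dBV is at or below the -8 dBV threshold — no compression; output -10 dBV.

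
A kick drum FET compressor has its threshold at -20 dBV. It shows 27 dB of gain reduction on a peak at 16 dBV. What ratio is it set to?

Input overshoot = 16 − (-20) = 36 dB.
Output overshoot = 36 − 27 = 9 dB.
Ratio = input overshoot / output overshoot = 36 / 9 = 4.

4:1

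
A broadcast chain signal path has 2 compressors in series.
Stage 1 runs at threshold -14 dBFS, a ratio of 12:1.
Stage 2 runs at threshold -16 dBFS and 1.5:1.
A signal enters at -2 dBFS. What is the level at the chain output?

-14 dBFS

Stage 1: 12 dB above -14 dBFS, reduced 12:1 to 1 dB above → -13 dBFS.
Stage 2: overshoot 3 dB → 3/1.5 = 2 dB → -14 dBFS.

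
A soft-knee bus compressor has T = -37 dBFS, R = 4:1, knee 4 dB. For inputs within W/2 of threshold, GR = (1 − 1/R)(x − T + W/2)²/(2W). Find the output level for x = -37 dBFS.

x − T + W/2 = -37 − (-37) + 2 = 2.
GR = (1 − 1/4) × 2² / 8 = 0.75 × 4 / 8 = 0.375 dB.
Output = -37 − 0.375 = -37.375 dBFS.

-37.375 dBFS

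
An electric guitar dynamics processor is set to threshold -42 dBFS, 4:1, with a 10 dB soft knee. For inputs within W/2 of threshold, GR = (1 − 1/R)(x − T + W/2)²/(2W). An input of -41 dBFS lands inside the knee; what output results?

-42.35 dBFS

x − T + W/2 = -41 − (-42) + 5 = 6.
GR = (1 − 1/4) × 6² / 20 = 0.75 × 36 / 20 = 1.35 dB.
Output = -41 − 1.35 = -42.35 dBFS.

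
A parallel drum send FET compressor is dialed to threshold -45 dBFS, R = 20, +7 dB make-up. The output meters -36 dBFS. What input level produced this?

-5 dBFS

Remove make-up: -36 − 7 = -43 dBFS.
Post-compression overshoot = -43 − (-45) = 2 dB.
Undo the ratio: input overshoot = 2 × 20 = 40 dB, giving input = -5 dBFS.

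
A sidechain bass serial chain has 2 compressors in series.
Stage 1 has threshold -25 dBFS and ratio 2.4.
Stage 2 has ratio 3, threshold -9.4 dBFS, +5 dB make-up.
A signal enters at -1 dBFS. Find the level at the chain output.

-10 dBFS

Stage 1: -1 dBFS is 24 dB over -25 dBFS; at 2.4:1 that becomes 10 dB over, giving -15 dBFS.
Stage 2: -15 dBFS is at or below the -9.4 dBFS threshold — no compression; make-up brings it to -10 dBFS.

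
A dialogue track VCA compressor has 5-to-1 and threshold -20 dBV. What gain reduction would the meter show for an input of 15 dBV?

28 dB

15 dBV exceeds the threshold by 35 dB.
At 5:1, output sits 35/5 = 7 dB above threshold.
So the signal is attenuated by 35 − 7 = 28 dB.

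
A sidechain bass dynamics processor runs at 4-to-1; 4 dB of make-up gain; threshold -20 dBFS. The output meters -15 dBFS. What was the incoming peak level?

Remove make-up: -15 − 4 = -19 dBFS.
The compressed level sits -19 − (-20) = 1 dB over threshold.
Before 4:1 compression the overshoot was 1 × 4 = 4 dB, so input = -20 + 4 = -16 dBFS.

-16 dBFS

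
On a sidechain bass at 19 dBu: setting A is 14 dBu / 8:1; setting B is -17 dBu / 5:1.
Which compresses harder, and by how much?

A: GR = 5 − 5/8 = 4.375 dB.
B: GR = 36 − 36/5 = 28.8 dB.
B reduces 24.425 dB more.

B, by 24.425 dB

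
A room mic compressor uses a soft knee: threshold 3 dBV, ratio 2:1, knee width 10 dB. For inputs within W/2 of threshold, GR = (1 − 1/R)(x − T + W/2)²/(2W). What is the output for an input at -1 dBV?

x − T + W/2 = -1 − 3 + 5 = 1.
GR = (1 − 1/2) × 1² / 20 = 0.5 × 1 / 20 = 0.025 dB.
Output = -1 − 0.025 = -1.025 dBV.

-1.025 dBV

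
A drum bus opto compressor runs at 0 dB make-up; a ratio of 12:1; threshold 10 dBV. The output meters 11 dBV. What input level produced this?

22 dBV

The compressed level sits 11 − 10 = 1 dB over threshold.
Before 12:1 compression the overshoot was 1 × 12 = 12 dB, so input = 10 + 12 = 22 dBV.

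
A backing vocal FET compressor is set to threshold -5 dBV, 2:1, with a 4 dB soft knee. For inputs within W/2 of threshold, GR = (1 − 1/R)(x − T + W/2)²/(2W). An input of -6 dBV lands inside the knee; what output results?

x − T + W/2 = -6 − (-5) + 2 = 1.
GR = (1 − 1/2) × 1² / 8 = 0.5 × 1 / 8 = 0.0625 dB.
Output = -6 − 0.0625 = -6.0625 dBV.

-6.0625 dBV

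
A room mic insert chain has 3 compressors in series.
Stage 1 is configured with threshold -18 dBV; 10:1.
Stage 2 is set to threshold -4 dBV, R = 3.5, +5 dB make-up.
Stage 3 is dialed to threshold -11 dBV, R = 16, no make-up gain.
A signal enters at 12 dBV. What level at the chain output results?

-10.9375 dBV

Stage 1: 30 dB above -18 dBV, reduced 10:1 to 3 dB above → -15 dBV.
Stage 2: -15 dBV ≤ -4 dBV, so stage 2 doesn't engage; make-up brings it to -10 dBV.
Stage 3: -10 dBV is 1 dB over -11 dBV; at 16:1 that becomes 0.0625 dB over, giving -10.9375 dBV.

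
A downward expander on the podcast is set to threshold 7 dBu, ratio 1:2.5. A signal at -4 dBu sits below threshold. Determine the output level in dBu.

-20.5 dBu

Below threshold, a 1:2.5 expander applies gain = (2.5−1)×(T − x) of attenuation.
(2.5−1) × 11 = 16.5 dB, so output = -4 − 16.5 = -20.5 dBu.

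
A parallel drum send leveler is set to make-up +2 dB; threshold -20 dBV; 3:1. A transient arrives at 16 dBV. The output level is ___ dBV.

-6 dBV

Overshoot: 16 − (-20) = 36 dB.
3:1 compression reduces that to 36/3 = 12 dB over.
That puts the output at -8 dBV; make-up adds 2 dB, giving -6 dBV.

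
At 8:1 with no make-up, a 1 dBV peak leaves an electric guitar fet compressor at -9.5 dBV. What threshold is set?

-11 dBV

Input is 12 dB above T (since output overshoot × R = input overshoot: (-9.5 − T)·8 = 1 − T gives T = -11 dBV).
Check: -11 + (1 − (-11))/8 = -11 + 1.5 = -9.5 dBV. ✓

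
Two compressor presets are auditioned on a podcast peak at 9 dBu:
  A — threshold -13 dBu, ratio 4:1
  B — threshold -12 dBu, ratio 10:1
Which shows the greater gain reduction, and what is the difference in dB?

A: 22 dB over, compressed to 5.5 dB over, so 16.5 dB of GR.
B: 21 dB over, compressed to 2.1 dB over, so 18.9 dB of GR.
B reduces 2.4 dB more.

B, by 2.4 dB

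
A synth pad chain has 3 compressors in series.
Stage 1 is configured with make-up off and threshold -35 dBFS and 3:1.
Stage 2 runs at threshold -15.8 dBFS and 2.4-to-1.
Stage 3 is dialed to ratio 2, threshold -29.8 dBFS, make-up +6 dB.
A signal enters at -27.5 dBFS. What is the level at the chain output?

Stage 1: -27.5 dBFS is 7.5 dB over -35 dBFS; at 3:1 that becomes 2.5 dB over, giving -32.5 dBFS.
Stage 2: below threshold (-32.5 ≤ -15.8); passes unchanged; output -32.5 dBFS.
Stage 3: -32.5 dBFS is at or below the -29.8 dBFS threshold — no compression; make-up brings it to -26.5 dBFS.

-26.5 dBFS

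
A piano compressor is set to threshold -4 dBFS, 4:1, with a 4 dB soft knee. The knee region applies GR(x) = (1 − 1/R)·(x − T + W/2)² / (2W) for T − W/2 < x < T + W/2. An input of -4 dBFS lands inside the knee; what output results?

-4.375 dBFS

x − T + W/2 = -4 − (-4) + 2 = 2.
GR = (1 − 1/4) × 2² / 8 = 0.75 × 4 / 8 = 0.375 dB.
Output = -4 − 0.375 = -4.375 dBFS.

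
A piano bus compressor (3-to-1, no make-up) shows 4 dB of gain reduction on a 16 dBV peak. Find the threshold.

Let T be the threshold. Output overshoot = (input overshoot)/R, so 12 − T = (16 − T)/3.
3·(12 − T) = 16 − T → 2·T = 36 − 16 = 20.
T = 20/2 = 10 dBV.

10 dBV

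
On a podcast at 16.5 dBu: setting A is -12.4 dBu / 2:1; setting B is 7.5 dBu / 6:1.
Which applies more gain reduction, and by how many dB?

A, by 6.95 dB

A: 28.9 dB over, compressed to 14.45 dB over, so 14.45 dB of GR.
B: 9 dB over, compressed to 1.5 dB over, so 7.5 dB of GR.
A applies 6.95 dB more gain reduction.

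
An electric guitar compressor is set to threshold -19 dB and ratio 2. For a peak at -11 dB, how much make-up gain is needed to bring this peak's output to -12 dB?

3 dB

Without make-up, output = threshold + overshoot/2 = -19 + 4 = -15 dB.
Gap to target: 3 dB.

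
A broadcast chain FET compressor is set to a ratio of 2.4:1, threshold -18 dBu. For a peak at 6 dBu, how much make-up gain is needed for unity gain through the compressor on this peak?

14 dB

The peak compresses to -18 + 24/2.4 = -8 dBu.
To reach 6 dBu requires 6 − (-8) = 14 dB of make-up.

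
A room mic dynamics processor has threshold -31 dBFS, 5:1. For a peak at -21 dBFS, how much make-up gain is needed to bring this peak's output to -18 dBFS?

11 dB

The peak compresses to -31 + 10/5 = -29 dBFS.
To reach -18 dBFS requires -18 − (-29) = 11 dB of make-up.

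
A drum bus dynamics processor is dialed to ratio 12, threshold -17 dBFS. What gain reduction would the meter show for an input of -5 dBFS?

-5 dBFS exceeds the threshold by 12 dB.
A 12:1 ratio leaves 1 dB of that excess.
So the signal is attenuated by 12 − 1 = 11 dB.

11 dB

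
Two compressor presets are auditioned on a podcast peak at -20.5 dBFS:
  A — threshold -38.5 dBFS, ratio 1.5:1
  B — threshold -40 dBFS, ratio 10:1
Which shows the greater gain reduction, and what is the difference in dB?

A: 18 dB over, compressed to 12 dB over, so 6 dB of GR.
B: 19.5 dB over, compressed to 1.95 dB over, so 17.55 dB of GR.
B reduces 11.55 dB more.

B, by 11.55 dB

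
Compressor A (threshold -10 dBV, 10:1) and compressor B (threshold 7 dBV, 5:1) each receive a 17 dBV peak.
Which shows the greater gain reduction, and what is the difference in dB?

A, by 16.3 dB

A: overshoot 27 dB → output overshoot 2.7 dB → GR 24.3 dB.
B: overshoot 10 dB → output overshoot 2 dB → GR 8 dB.
A applies 16.3 dB more gain reduction.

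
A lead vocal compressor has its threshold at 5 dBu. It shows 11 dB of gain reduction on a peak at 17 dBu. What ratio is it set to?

12:1

Input overshoot = 17 − 5 = 12 dB.
Output overshoot = 12 − 11 = 1 dB.
Ratio = input overshoot / output overshoot = 12 / 1 = 12.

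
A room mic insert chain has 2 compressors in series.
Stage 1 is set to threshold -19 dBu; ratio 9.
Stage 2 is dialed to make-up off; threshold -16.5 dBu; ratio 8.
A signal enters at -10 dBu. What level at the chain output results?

Stage 1: overshoot 9 dB → 9/9 = 1 dB → -18 dBu.
Stage 2: -18 dBu ≤ -16.5 dBu, so stage 2 doesn't engage; output -18 dBu.

-18 dBu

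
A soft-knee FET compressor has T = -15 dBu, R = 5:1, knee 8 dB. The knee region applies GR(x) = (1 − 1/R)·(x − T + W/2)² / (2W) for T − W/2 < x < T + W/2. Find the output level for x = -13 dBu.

-14.8 dBu

x − T + W/2 = -13 − (-15) + 4 = 6.
GR = (1 − 1/5) × 6² / 16 = 0.8 × 36 / 16 = 1.8 dB.
Output = -13 − 1.8 = -14.8 dBu.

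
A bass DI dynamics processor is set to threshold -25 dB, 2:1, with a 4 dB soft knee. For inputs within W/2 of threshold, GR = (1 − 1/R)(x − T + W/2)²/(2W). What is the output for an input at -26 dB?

x − T + W/2 = -26 − (-25) + 2 = 1.
GR = (1 − 1/2) × 1² / 8 = 0.5 × 1 / 8 = 0.0625 dB.
Output = -26 − 0.0625 = -26.0625 dB.

-26.0625 dB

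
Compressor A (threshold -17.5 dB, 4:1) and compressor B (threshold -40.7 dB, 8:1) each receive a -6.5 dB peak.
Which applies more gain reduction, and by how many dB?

A: GR = 11 − 11/4 = 8.25 dB.
B: GR = 34.2 − 34.2/8 = 29.925 dB.
Difference: 21.675 dB in favour of B.

B, by 21.675 dB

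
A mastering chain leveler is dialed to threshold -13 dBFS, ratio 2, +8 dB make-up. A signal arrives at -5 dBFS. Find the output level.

-1 dBFS

-5 dBFS sits 8 dB over threshold.
At 2:1 the overshoot is divided by 2, leaving 4 dB above threshold.
So the level is -13 + 4 = -9 dBFS; make-up adds 8 dB, giving -1 dBFS.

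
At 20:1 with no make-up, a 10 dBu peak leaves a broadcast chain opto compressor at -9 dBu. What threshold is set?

Gain reduction = 10 − (-9) = 19 dB; output overshoot = GR / (R − 1) = 19 / 19 = 1 dB.
Threshold = output − output overshoot = -9 − 1 = -10 dBu.

-10 dBu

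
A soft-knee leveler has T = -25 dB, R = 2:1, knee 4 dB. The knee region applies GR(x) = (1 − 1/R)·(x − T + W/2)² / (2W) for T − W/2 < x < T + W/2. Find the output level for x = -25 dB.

x − T + W/2 = -25 − (-25) + 2 = 2.
GR = (1 − 1/2) × 2² / 8 = 0.5 × 4 / 8 = 0.25 dB.
Output = -25 − 0.25 = -25.25 dB.

-25.25 dB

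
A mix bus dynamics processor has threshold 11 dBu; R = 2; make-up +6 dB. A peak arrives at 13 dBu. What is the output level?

18 dBu

13 dBu sits 2 dB over threshold.
2:1 compression reduces that to 2/2 = 1 dB over.
Output = 11 + 1 = 12 dBu; make-up adds 6 dB, giving 18 dBu.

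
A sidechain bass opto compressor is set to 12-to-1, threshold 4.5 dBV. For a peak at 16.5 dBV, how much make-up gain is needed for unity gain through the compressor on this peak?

11 dB

The peak compresses to 4.5 + 12/12 = 5.5 dBV.
To reach 16.5 dBV requires 16.5 − 5.5 = 11 dB of make-up.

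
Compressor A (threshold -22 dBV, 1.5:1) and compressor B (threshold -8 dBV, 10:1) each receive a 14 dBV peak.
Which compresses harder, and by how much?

B, by 7.8 dB

A: GR = 36 − 36/1.5 = 12 dB.
B: GR = 22 − 22/10 = 19.8 dB.
B applies 7.8 dB more gain reduction.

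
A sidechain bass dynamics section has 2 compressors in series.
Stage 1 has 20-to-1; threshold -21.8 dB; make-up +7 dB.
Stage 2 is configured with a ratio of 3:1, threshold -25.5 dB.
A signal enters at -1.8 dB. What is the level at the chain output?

Stage 1: 20 dB above -21.8 dB, reduced 20:1 to 1 dB above → -20.8 dB; +7 dB make-up → -13.8 dB.
Stage 2: 11.7 dB above -25.5 dB, reduced 3:1 to 3.9 dB above → -21.6 dB.

-21.6 dB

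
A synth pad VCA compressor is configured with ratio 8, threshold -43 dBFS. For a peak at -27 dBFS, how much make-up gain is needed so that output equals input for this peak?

14 dB

Without make-up, output = threshold + overshoot/8 = -43 + 2 = -41 dBFS.
Gap to target: 14 dB.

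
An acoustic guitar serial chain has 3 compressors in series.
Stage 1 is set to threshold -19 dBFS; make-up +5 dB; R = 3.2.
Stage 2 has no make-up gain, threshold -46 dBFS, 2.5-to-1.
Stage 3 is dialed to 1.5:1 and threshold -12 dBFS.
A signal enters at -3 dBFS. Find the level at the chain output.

Stage 1: -3 dBFS is 16 dB over -19 dBFS; at 3.2:1 that becomes 5 dB over, giving -14 dBFS; +5 dB make-up → -9 dBFS.
Stage 2: 37 dB above -46 dBFS, reduced 2.5:1 to 14.8 dB above → -31.2 dBFS.
Stage 3: -31.2 dBFS ≤ -12 dBFS, so stage 3 doesn't engage; output -31.2 dBFS.

-31.2 dBFS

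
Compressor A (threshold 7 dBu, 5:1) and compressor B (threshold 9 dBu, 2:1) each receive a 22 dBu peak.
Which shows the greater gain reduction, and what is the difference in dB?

A: 15 dB over, compressed to 3 dB over, so 12 dB of GR.
B: 13 dB over, compressed to 6.5 dB over, so 6.5 dB of GR.
Difference: 5.5 dB in favour of A.

A, by 5.5 dB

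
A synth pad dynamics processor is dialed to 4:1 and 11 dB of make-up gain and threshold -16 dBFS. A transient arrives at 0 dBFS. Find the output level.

The input is 16 dB above the -16 dBFS threshold.
At 4:1 the overshoot is divided by 4, leaving 4 dB above threshold.
That puts the output at -12 dBFS; make-up adds 11 dB, giving -1 dBFS.

-1 dBFS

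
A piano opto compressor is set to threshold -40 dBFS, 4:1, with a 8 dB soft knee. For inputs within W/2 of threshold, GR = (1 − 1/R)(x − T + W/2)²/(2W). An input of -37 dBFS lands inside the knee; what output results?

x − T + W/2 = -37 − (-40) + 4 = 7.
GR = (1 − 1/4) × 7² / 16 = 0.75 × 49 / 16 = 2.296875 dB.
Output = -37 − 2.296875 = -39.296875 dBFS.

-39.296875 dBFS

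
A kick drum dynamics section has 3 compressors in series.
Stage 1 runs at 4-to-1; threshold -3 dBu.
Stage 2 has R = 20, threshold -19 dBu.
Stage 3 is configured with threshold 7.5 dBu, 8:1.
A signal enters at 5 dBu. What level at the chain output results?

Stage 1: 5 dBu is 8 dB over -3 dBu; at 4:1 that becomes 2 dB over, giving -1 dBu.
Stage 2: overshoot 18 dB → 18/20 = 0.9 dB → -18.1 dBu.
Stage 3: below threshold (-18.1 ≤ 7.5); passes unchanged; output -18.1 dBu.

-18.1 dBu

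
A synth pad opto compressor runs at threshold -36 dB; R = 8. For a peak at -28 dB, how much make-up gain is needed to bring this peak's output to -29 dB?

6 dB

The peak compresses to -36 + 8/8 = -35 dB.
To reach -29 dB requires -29 − (-35) = 6 dB of make-up.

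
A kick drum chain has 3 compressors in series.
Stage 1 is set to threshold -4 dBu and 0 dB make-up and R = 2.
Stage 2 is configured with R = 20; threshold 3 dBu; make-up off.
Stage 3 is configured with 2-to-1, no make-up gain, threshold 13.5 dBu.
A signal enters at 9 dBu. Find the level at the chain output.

Stage 1: 13 dB above -4 dBu, reduced 2:1 to 6.5 dB above → 2.5 dBu.
Stage 2: below threshold (2.5 ≤ 3); passes unchanged; output 2.5 dBu.
Stage 3: 2.5 dBu is at or below the 13.5 dBu threshold — no compression; output 2.5 dBu.

2.5 dBu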